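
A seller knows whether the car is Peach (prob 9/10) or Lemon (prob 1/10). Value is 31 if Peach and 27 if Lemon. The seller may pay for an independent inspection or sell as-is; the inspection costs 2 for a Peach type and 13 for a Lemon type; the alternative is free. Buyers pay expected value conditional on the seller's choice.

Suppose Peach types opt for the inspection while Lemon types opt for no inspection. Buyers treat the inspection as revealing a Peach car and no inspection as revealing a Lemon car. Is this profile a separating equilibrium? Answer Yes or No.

Under these beliefs, the inspection earns price 31 and no inspection earns price 27.
Peach: the inspection nets 31 − 2 = 29; no inspection nets 27. Peach prefers the inspection.
Lemon: the inspection nets 31 − 13 = 18; no inspection nets 27. Lemon prefers no inspection.
Neither type deviates, so the separating profile is an equilibrium.

Yes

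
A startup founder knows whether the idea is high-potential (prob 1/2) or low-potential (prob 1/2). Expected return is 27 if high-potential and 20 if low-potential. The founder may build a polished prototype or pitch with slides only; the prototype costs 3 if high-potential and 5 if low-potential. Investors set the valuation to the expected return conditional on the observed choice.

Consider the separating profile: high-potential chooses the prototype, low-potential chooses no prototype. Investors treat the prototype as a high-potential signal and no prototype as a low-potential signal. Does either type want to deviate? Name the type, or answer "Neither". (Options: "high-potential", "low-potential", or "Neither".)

low-potential

The prototype pays 27; no prototype pays 20.
high-potential: assigned the prototype, nets 27 − 3 = 24; deviating to no prototype nets 20.
low-potential: assigned no prototype, nets 20; deviating to the prototype nets 27 − 5 = 22.
The low-potential type gains 2 by deviating.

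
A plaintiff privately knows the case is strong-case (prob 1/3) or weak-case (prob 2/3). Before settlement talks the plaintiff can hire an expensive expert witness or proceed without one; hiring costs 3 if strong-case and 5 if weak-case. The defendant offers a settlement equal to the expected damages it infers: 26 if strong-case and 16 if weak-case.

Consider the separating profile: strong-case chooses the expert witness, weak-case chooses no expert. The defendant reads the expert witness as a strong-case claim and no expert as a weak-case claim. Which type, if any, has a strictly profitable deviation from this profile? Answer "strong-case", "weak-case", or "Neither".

weak-case

The expert witness pays 26; no expert pays 16.
strong-case: assigned the expert witness, nets 26 − 3 = 23; deviating to no expert nets 16.
weak-case: assigned no expert, nets 16; deviating to the expert witness nets 26 − 5 = 21.
The weak-case type gains 5 by deviating.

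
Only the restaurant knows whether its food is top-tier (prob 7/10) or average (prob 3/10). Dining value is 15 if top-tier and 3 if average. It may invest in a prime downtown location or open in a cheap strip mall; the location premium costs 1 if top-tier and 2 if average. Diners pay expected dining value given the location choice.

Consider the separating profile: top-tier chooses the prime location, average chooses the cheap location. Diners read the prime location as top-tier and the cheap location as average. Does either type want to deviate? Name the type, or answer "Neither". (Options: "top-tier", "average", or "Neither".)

average

The prime location pays 15; the cheap location pays 3.
top-tier: assigned the prime location, nets 15 − 1 = 14; deviating to the cheap location nets 3.
average: assigned the cheap location, nets 3; deviating to the prime location nets 15 − 2 = 13.
The average type gains 10 by deviating.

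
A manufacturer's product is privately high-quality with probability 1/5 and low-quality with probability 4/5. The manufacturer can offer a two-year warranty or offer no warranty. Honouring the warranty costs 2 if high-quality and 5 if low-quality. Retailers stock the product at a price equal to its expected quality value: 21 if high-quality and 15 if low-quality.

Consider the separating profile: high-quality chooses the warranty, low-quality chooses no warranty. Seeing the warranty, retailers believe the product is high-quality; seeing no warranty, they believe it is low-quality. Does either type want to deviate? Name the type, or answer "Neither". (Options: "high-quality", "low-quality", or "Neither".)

low-quality

The warranty pays 21; no warranty pays 15.
high-quality: assigned the warranty, nets 21 − 2 = 19; deviating to no warranty nets 15.
low-quality: assigned no warranty, nets 15; deviating to the warranty nets 21 − 5 = 16.
The low-quality type gains 1 by deviating.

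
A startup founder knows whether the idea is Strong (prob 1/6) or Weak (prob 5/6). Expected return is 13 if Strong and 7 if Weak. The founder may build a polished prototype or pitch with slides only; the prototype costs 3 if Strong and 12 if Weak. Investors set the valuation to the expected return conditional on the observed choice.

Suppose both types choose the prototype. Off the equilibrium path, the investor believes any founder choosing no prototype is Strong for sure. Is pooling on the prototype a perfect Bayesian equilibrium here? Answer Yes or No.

On path, the investor holds the prior and pays 1/6·13 + 5/6·7 = 8. Off path (no prototype), believing Strong, it pays 13.
Strong: the prototype nets 8 − 3 = 5; no prototype nets 13. Strong would deviate.
Weak: the prototype nets 8 − 12 = -4; no prototype nets 13. Weak would deviate.
A type deviates, so pooling fails.

No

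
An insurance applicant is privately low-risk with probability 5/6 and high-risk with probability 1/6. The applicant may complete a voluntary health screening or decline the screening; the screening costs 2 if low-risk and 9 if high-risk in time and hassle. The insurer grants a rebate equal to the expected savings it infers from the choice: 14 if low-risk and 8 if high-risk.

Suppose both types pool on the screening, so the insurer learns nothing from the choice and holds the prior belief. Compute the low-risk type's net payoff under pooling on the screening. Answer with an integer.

Pooled rebate = 5/6·14 + 1/6·8 = 13.
low-risk pays cost 2 for the screening, so net payoff = 13 − 2 = 11.

11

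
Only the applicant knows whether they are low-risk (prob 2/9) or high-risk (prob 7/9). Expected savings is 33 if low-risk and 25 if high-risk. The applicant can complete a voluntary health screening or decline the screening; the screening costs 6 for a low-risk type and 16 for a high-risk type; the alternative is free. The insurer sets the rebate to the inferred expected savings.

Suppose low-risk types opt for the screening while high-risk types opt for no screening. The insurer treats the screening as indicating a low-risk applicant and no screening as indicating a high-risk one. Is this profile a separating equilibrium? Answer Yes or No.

Yes

Under these beliefs, the screening earns rebate 33 and no screening earns rebate 25.
low-risk: the screening nets 33 − 6 = 27; no screening nets 25. low-risk prefers the screening.
high-risk: the screening nets 33 − 16 = 17; no screening nets 25. high-risk prefers no screening.
Neither type deviates, so the separating profile is an equilibrium.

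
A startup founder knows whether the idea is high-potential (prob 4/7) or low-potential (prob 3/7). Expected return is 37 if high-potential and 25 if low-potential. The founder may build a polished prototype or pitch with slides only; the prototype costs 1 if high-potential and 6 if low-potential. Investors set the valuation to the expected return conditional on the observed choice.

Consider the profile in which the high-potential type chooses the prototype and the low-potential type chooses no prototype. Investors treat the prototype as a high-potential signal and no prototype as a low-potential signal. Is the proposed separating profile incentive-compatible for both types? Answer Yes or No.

Under these beliefs, the prototype earns valuation 37 and no prototype earns valuation 25.
high-potential: the prototype nets 37 − 1 = 36; no prototype nets 25. high-potential prefers the prototype.
low-potential: the prototype nets 37 − 6 = 31; no prototype nets 25. low-potential would deviate to the prototype.
low-potential has a profitable deviation, so the profile is not an equilibrium.

No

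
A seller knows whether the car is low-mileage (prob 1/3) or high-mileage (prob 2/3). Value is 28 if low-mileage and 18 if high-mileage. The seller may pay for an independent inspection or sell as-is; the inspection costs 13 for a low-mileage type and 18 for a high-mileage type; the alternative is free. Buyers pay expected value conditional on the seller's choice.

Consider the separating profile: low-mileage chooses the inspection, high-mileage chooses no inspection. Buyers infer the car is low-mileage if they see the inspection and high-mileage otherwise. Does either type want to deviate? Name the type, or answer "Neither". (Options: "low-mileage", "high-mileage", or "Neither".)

low-mileage

The inspection pays 28; no inspection pays 18.
low-mileage: assigned the inspection, nets 28 − 13 = 15; deviating to no inspection nets 18.
high-mileage: assigned no inspection, nets 18; deviating to the inspection nets 28 − 18 = 10.
The low-mileage type gains 3 by deviating.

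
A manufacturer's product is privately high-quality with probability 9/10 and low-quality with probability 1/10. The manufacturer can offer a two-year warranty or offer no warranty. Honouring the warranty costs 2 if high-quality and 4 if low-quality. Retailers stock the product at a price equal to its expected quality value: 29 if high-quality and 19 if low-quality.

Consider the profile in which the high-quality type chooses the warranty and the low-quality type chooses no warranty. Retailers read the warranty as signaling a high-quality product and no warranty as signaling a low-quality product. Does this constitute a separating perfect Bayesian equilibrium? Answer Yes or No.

Under these beliefs, the warranty earns price 29 and no warranty earns price 19.
high-quality: the warranty nets 29 − 2 = 27; no warranty nets 19. high-quality prefers the warranty.
low-quality: the warranty nets 29 − 4 = 25; no warranty nets 19. low-quality would deviate to the warranty.
low-quality has a profitable deviation, so the profile is not an equilibrium.

No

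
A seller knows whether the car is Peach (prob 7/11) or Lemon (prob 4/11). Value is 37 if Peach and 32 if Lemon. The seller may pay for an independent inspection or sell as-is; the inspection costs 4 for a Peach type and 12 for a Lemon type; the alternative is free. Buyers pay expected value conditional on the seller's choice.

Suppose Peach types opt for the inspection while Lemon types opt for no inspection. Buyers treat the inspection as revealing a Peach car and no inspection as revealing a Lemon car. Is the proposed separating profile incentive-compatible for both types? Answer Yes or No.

Under these beliefs, the inspection earns price 37 and no inspection earns price 32.
Peach: the inspection nets 37 − 4 = 33; no inspection nets 32. Peach prefers the inspection.
Lemon: the inspection nets 37 − 12 = 25; no inspection nets 32. Lemon prefers no inspection.
Neither type deviates, so the separating profile is an equilibrium.

Yes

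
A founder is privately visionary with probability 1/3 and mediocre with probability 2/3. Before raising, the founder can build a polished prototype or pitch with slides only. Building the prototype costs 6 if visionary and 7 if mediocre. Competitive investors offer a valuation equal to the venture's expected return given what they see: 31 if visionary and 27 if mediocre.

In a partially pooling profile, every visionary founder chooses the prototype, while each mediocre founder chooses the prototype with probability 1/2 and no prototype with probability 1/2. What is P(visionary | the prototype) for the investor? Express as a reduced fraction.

1/2

P(the prototype) = (1/3)·1 + (2/3)·(1/2) = 2/3.
By Bayes' rule, P(visionary | the prototype) = (1/3) / (2/3) = 1/2.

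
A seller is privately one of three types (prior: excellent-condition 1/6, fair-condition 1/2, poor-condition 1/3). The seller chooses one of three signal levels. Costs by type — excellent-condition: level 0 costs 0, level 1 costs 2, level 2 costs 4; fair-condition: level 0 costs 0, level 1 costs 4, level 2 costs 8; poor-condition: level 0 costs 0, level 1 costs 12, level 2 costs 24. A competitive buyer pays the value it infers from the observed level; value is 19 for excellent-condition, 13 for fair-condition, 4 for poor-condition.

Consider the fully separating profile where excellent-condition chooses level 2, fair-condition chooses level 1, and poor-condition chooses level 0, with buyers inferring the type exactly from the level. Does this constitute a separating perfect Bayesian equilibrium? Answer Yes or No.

No

Separating prices: level 2 → 19, level 1 → 13, level 0 → 4.
excellent-condition (assigned level 2): level 0: 4 − 0 = 4; level 1: 13 − 2 = 11; level 2: 19 − 4 = 15. excellent-condition stays.
fair-condition (assigned level 1): level 0: 4 − 0 = 4; level 1: 13 − 4 = 9; level 2: 19 − 8 = 11. fair-condition prefers level 2.
poor-condition (assigned level 0): level 0: 4 − 0 = 4; level 1: 13 − 12 = 1; level 2: 19 − 24 = -5. poor-condition stays.
At least one type deviates; the separating profile fails.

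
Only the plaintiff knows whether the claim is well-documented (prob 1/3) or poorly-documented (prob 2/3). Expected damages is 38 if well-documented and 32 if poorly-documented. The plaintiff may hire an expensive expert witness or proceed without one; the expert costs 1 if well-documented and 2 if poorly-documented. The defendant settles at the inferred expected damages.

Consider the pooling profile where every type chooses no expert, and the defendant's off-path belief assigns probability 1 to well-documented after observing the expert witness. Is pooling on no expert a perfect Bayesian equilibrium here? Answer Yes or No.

On path, the defendant holds the prior and pays 1/3·38 + 2/3·32 = 34. Off path (the expert witness), believing well-documented, it pays 38.
well-documented: no expert nets 34; the expert witness nets 38 − 1 = 37. well-documented would deviate.
poorly-documented: no expert nets 34; the expert witness nets 38 − 2 = 36. poorly-documented would deviate.
A type deviates, so pooling fails.

No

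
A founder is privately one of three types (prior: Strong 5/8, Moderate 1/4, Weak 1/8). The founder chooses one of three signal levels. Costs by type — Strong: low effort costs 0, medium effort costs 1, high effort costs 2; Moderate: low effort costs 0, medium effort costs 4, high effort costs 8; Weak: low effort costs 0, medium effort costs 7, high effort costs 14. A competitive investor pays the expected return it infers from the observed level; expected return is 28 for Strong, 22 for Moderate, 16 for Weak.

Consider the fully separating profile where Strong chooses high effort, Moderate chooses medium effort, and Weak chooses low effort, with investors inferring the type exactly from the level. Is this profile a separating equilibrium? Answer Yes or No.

Separating valuations: high effort → 28, medium effort → 22, low effort → 16.
Strong (assigned high effort): low effort: 16 − 0 = 16; medium effort: 22 − 1 = 21; high effort: 28 − 2 = 26. Strong stays.
Moderate (assigned medium effort): low effort: 16 − 0 = 16; medium effort: 22 − 4 = 18; high effort: 28 − 8 = 20. Moderate prefers high effort.
Weak (assigned low effort): low effort: 16 − 0 = 16; medium effort: 22 − 7 = 15; high effort: 28 − 14 = 14. Weak stays.
At least one type deviates; the separating profile fails.

No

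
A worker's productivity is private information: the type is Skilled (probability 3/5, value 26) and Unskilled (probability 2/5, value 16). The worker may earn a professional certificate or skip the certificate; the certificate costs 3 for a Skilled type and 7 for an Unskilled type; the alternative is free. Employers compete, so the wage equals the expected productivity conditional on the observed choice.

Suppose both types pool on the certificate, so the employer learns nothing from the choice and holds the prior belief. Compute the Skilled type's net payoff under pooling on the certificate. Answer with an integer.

Pooled wage = 3/5·26 + 2/5·16 = 22.
Skilled pays cost 3 for the certificate, so net payoff = 22 − 3 = 19.

19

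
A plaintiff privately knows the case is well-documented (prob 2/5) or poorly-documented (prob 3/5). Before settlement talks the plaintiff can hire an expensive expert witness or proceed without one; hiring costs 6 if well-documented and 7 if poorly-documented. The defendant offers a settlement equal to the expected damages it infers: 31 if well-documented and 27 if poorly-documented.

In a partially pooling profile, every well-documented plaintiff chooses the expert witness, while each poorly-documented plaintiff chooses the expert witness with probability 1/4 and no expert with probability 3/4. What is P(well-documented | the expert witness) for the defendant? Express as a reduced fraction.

8/11

P(the expert witness) = (2/5)·1 + (3/5)·(1/4) = 11/20.
By Bayes' rule, P(well-documented | the expert witness) = (2/5) / (11/20) = 8/11.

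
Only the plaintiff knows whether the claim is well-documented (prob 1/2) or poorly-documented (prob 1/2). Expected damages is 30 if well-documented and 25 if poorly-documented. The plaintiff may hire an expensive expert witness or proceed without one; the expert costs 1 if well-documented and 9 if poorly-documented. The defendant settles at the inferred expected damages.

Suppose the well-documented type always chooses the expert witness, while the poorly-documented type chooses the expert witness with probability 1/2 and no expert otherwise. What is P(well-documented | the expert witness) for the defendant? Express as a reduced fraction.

P(the expert witness) = (1/2)·1 + (1/2)·(1/2) = 3/4.
By Bayes' rule, P(well-documented | the expert witness) = (1/2) / (3/4) = 2/3.

2/3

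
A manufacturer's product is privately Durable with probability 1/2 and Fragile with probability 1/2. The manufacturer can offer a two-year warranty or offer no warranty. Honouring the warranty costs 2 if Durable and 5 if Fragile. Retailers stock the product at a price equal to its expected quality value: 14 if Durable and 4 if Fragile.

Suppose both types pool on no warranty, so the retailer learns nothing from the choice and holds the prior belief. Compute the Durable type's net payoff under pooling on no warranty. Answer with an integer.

Pooled price = 1/2·14 + 1/2·4 = 9.
Durable pays no cost for no warranty, so net payoff = 9.

9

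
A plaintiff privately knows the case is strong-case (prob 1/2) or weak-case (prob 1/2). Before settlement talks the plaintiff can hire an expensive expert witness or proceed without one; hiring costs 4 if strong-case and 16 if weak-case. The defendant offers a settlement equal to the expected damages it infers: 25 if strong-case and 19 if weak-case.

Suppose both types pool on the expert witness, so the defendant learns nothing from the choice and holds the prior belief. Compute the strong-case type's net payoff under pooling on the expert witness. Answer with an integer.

18

Pooled settlement = 1/2·25 + 1/2·19 = 22.
strong-case pays cost 4 for the expert witness, so net payoff = 22 − 4 = 18.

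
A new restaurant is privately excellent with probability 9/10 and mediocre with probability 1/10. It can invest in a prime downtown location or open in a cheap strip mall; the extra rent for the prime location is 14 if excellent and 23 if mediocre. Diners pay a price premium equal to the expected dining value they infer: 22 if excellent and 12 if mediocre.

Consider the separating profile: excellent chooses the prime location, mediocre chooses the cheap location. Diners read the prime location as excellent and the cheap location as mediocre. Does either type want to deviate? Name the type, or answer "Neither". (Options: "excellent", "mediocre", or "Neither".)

excellent

The prime location pays 22; the cheap location pays 12.
excellent: assigned the prime location, nets 22 − 14 = 8; deviating to the cheap location nets 12.
mediocre: assigned the cheap location, nets 12; deviating to the prime location nets 22 − 23 = -1.
The excellent type gains 4 by deviating.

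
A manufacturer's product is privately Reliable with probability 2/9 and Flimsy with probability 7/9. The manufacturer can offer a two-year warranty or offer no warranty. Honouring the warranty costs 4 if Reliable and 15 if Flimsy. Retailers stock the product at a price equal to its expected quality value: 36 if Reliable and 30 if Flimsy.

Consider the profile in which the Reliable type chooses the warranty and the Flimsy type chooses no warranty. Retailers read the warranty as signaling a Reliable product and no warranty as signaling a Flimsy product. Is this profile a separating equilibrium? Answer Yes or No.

Under these beliefs, the warranty earns price 36 and no warranty earns price 30.
Reliable: the warranty nets 36 − 4 = 32; no warranty nets 30. Reliable prefers the warranty.
Flimsy: the warranty nets 36 − 15 = 21; no warranty nets 30. Flimsy prefers no warranty.
Neither type deviates, so the separating profile is an equilibrium.

Yes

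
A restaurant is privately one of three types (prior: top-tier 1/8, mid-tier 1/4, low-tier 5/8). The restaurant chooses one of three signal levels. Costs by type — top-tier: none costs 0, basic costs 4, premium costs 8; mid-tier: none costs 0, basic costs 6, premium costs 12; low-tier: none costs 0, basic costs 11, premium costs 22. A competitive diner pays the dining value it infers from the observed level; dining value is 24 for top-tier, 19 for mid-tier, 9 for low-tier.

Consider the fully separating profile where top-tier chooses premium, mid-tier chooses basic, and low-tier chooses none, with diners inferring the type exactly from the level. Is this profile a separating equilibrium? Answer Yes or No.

Separating price premiums: premium → 24, basic → 19, none → 9.
top-tier (assigned premium): none: 9 − 0 = 9; basic: 19 − 4 = 15; premium: 24 − 8 = 16. top-tier stays.
mid-tier (assigned basic): none: 9 − 0 = 9; basic: 19 − 6 = 13; premium: 24 − 12 = 12. mid-tier stays.
low-tier (assigned none): none: 9 − 0 = 9; basic: 19 − 11 = 8; premium: 24 − 22 = 2. low-tier stays.
Every type prefers its assigned level; separation holds.

Yes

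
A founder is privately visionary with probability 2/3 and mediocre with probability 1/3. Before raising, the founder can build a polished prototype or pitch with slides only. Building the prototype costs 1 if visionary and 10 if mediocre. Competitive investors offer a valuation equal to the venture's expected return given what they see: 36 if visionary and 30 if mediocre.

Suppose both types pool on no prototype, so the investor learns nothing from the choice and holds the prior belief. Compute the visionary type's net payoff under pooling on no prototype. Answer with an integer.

Pooled valuation = 2/3·36 + 1/3·30 = 34.
visionary pays no cost for no prototype, so net payoff = 34.

34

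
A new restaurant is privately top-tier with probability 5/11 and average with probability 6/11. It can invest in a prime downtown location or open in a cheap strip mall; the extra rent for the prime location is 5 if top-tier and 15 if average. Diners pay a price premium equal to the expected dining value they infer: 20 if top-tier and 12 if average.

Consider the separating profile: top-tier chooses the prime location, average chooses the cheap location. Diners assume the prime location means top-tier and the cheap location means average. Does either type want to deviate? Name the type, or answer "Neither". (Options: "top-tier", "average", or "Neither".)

The prime location pays 20; the cheap location pays 12.
top-tier: assigned the prime location, nets 20 − 5 = 15; deviating to the cheap location nets 12.
average: assigned the cheap location, nets 12; deviating to the prime location nets 20 − 15 = 5.
Both types strictly prefer their assigned action; no profitable deviation.

Neither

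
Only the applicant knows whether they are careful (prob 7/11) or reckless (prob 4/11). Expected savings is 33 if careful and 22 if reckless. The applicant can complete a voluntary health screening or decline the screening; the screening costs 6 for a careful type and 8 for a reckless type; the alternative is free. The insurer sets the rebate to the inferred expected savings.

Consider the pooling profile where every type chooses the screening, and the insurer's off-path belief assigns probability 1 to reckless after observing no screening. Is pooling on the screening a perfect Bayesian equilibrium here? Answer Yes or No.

On path, the insurer holds the prior and pays 7/11·33 + 4/11·22 = 29. Off path (no screening), believing reckless, it pays 22.
careful: the screening nets 29 − 6 = 23; no screening nets 22. careful stays.
reckless: the screening nets 29 − 8 = 21; no screening nets 22. reckless would deviate.
A type deviates, so pooling fails.

No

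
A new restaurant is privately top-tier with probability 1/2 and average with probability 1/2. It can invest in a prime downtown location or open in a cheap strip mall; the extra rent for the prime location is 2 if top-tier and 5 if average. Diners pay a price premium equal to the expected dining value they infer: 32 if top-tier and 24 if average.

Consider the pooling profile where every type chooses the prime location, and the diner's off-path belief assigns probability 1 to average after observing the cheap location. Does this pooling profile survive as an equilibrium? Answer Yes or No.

On path, the diner holds the prior and pays 1/2·32 + 1/2·24 = 28. Off path (the cheap location), believing average, it pays 24.
top-tier: the prime location nets 28 − 2 = 26; the cheap location nets 24. top-tier stays.
average: the prime location nets 28 − 5 = 23; the cheap location nets 24. average would deviate.
A type deviates, so pooling fails.

No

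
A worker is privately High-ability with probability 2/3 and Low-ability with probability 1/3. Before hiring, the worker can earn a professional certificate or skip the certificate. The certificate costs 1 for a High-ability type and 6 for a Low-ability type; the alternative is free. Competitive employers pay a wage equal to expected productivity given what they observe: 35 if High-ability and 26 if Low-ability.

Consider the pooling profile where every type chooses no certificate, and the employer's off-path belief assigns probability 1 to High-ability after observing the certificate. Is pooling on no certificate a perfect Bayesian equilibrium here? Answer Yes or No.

No

On path, the employer holds the prior and pays 2/3·35 + 1/3·26 = 32. Off path (the certificate), believing High-ability, it pays 35.
High-ability: no certificate nets 32; the certificate nets 35 − 1 = 34. High-ability would deviate.
Low-ability: no certificate nets 32; the certificate nets 35 − 6 = 29. Low-ability stays.
A type deviates, so pooling fails.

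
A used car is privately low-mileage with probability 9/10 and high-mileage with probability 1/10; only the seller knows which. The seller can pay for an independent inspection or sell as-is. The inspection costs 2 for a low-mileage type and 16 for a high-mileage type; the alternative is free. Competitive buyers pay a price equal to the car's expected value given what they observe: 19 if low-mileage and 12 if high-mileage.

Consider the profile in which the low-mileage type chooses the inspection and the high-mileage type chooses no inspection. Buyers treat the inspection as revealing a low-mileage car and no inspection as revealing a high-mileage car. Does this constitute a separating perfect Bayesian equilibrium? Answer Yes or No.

Under these beliefs, the inspection earns price 19 and no inspection earns price 12.
low-mileage: the inspection nets 19 − 2 = 17; no inspection nets 12. low-mileage prefers the inspection.
high-mileage: the inspection nets 19 − 16 = 3; no inspection nets 12. high-mileage prefers no inspection.
Neither type deviates, so the separating profile is an equilibrium.

Yes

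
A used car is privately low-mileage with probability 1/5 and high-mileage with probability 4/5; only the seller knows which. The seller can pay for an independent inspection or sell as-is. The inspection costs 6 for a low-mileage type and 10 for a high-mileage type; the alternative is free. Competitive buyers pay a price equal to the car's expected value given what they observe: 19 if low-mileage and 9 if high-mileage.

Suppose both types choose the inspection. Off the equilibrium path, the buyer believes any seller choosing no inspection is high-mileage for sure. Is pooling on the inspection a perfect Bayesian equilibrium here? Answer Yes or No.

On path, the buyer holds the prior and pays 1/5·19 + 4/5·9 = 11. Off path (no inspection), believing high-mileage, it pays 9.
low-mileage: the inspection nets 11 − 6 = 5; no inspection nets 9. low-mileage would deviate.
high-mileage: the inspection nets 11 − 10 = 1; no inspection nets 9. high-mileage would deviate.
A type deviates, so pooling fails.

No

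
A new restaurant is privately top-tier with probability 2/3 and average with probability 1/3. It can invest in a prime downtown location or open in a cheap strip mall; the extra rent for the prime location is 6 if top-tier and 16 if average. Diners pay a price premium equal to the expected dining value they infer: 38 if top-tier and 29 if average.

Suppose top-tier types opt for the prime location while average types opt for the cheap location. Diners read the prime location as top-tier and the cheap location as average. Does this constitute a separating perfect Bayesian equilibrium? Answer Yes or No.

Yes

Under these beliefs, the prime location earns price premium 38 and the cheap location earns price premium 29.
top-tier: the prime location nets 38 − 6 = 32; the cheap location nets 29. top-tier prefers the prime location.
average: the prime location nets 38 − 16 = 22; the cheap location nets 29. average prefers the cheap location.
Neither type deviates, so the separating profile is an equilibrium.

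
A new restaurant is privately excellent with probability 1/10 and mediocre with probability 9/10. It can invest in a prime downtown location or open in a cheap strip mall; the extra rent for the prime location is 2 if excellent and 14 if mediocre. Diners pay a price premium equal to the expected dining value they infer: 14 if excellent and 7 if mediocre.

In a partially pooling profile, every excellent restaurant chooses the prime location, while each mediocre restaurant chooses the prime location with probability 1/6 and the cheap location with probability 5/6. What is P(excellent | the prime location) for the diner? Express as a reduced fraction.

2/5

P(the prime location) = (1/10)·1 + (9/10)·(1/6) = 1/4.
By Bayes' rule, P(excellent | the prime location) = (1/10) / (1/4) = 2/5.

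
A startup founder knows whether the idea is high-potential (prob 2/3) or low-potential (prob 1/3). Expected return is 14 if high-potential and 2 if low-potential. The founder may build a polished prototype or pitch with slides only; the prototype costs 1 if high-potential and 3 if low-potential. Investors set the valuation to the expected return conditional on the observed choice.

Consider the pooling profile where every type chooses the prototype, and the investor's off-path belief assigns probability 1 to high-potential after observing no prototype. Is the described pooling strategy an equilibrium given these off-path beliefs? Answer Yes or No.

No

On path, the investor holds the prior and pays 2/3·14 + 1/3·2 = 10. Off path (no prototype), believing high-potential, it pays 14.
high-potential: the prototype nets 10 − 1 = 9; no prototype nets 14. high-potential would deviate.
low-potential: the prototype nets 10 − 3 = 7; no prototype nets 14. low-potential would deviate.
A type deviates, so pooling fails.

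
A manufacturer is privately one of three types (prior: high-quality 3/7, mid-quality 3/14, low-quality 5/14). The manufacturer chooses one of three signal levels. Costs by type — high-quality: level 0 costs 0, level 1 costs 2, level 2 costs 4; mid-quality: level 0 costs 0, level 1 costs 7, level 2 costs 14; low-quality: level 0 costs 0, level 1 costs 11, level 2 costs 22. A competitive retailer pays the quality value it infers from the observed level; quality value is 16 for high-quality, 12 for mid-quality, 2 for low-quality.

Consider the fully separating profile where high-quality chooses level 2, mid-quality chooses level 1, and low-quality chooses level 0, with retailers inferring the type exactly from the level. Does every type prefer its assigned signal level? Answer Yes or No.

Separating prices: level 2 → 16, level 1 → 12, level 0 → 2.
high-quality (assigned level 2): level 0: 2 − 0 = 2; level 1: 12 − 2 = 10; level 2: 16 − 4 = 12. high-quality stays.
mid-quality (assigned level 1): level 0: 2 − 0 = 2; level 1: 12 − 7 = 5; level 2: 16 − 14 = 2. mid-quality stays.
low-quality (assigned level 0): level 0: 2 − 0 = 2; level 1: 12 − 11 = 1; level 2: 16 − 22 = -6. low-quality stays.
Every type prefers its assigned level; separation holds.

Yes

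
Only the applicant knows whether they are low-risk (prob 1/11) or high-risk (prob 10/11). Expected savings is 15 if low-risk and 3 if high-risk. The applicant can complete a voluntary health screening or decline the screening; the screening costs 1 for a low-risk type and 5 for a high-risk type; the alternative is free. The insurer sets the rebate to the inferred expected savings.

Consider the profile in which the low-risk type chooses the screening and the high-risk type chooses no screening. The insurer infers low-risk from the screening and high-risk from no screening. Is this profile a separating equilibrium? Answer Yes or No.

No

Under these beliefs, the screening earns rebate 15 and no screening earns rebate 3.
low-risk: the screening nets 15 − 1 = 14; no screening nets 3. low-risk prefers the screening.
high-risk: the screening nets 15 − 5 = 10; no screening nets 3. high-risk would deviate to the screening.
high-risk has a profitable deviation, so the profile is not an equilibrium.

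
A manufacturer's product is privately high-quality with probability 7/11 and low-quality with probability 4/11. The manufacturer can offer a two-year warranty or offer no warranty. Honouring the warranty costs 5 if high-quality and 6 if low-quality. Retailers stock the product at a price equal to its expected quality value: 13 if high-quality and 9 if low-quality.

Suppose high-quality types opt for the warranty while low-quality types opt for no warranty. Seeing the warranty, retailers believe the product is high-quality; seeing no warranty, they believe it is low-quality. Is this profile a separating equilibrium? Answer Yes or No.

Under these beliefs, the warranty earns price 13 and no warranty earns price 9.
high-quality: the warranty nets 13 − 5 = 8; no warranty nets 9. high-quality would deviate to no warranty.
low-quality: the warranty nets 13 − 6 = 7; no warranty nets 9. low-quality prefers no warranty.
high-quality has a profitable deviation, so the profile is not an equilibrium.

No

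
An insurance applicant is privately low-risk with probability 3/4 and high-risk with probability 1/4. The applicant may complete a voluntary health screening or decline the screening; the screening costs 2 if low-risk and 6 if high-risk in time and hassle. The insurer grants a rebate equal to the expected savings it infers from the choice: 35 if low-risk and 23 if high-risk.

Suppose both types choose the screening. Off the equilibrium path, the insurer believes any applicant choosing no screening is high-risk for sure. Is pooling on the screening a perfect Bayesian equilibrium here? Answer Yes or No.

On path, the insurer holds the prior and pays 3/4·35 + 1/4·23 = 32. Off path (no screening), believing high-risk, it pays 23.
low-risk: the screening nets 32 − 2 = 30; no screening nets 23. low-risk stays.
high-risk: the screening nets 32 − 6 = 26; no screening nets 23. high-risk stays.
No type deviates, so pooling is sustained.

Yes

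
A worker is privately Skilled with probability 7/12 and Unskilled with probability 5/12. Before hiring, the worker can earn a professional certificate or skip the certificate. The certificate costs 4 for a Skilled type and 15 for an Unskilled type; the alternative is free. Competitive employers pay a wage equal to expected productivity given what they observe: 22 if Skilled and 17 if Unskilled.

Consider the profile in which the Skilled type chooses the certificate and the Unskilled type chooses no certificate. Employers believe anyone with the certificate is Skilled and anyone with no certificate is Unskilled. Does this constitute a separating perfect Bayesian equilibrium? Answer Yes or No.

Under these beliefs, the certificate earns wage 22 and no certificate earns wage 17.
Skilled: the certificate nets 22 − 4 = 18; no certificate nets 17. Skilled prefers the certificate.
Unskilled: the certificate nets 22 − 15 = 7; no certificate nets 17. Unskilled prefers no certificate.
Neither type deviates, so the separating profile is an equilibrium.

Yes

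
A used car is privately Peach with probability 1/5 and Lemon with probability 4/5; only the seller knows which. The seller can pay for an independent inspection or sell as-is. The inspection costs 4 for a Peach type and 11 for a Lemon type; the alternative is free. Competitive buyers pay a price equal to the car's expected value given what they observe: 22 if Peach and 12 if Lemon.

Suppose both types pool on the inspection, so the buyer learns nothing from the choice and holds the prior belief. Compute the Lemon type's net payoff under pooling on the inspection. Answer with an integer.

Pooled price = 1/5·22 + 4/5·12 = 14.
Lemon pays cost 11 for the inspection, so net payoff = 14 − 11 = 3.

3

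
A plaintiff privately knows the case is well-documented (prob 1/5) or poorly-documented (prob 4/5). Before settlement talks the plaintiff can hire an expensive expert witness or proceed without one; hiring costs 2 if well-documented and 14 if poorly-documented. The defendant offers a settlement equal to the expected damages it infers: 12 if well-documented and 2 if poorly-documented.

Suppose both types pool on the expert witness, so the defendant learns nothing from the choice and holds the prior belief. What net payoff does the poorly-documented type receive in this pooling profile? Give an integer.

Pooled settlement = 1/5·12 + 4/5·2 = 4.
poorly-documented pays cost 14 for the expert witness, so net payoff = 4 − 14 = -10.

-10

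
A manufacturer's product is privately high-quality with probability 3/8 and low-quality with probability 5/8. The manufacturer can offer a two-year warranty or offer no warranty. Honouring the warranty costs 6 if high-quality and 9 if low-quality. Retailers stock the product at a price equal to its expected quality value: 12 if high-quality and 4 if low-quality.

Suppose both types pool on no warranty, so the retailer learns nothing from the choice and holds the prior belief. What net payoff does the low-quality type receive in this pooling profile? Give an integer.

7

Pooled price = 3/8·12 + 5/8·4 = 7.
low-quality pays no cost for no warranty, so net payoff = 7.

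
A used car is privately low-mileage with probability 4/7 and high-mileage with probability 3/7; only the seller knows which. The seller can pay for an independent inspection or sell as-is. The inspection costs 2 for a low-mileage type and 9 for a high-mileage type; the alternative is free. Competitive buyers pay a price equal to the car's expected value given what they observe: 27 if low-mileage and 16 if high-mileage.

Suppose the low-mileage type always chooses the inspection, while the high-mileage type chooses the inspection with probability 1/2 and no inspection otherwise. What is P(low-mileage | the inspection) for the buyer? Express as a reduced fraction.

8/11

P(the inspection) = (4/7)·1 + (3/7)·(1/2) = 11/14.
By Bayes' rule, P(low-mileage | the inspection) = (4/7) / (11/14) = 8/11.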